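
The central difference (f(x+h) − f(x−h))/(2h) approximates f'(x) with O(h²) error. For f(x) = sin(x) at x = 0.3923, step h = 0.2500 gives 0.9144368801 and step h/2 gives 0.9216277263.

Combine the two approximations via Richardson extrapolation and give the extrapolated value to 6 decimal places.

Order 2 gives 2^r = 4 and 2^r − 1 = 3.
Weighted: 3.6865109052 − 0.9144368801 = 2.7720740251
R = 2.7720740251/3 = 0.9240246750
Correction |R − A(h/2)| = 2.397e-03; gap |A(h/2) − A(h)| = 7.191e-03.

0.924025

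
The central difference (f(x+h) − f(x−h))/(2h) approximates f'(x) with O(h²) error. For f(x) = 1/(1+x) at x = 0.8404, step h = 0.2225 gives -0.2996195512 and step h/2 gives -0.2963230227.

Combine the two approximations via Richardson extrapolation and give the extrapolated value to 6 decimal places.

-0.295224

Leading term ∝ h^2; use weight 4 = 2^2.
2^2*A(h/2) = -1.1852920908; minus A(h) gives -0.8856725396.
Denominator 4 − 1 = 3.
So the Richardson estimate is -0.2952241799.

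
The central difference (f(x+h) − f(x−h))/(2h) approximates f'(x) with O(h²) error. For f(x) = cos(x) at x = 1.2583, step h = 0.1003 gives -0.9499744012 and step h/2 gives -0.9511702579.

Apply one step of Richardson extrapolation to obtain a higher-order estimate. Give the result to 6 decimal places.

Method order is 2; weight 2^2 = 4.
4×(-0.9511702579) = -3.8046810316; (-3.8046810316) − (-0.9499744012) = -2.8547066304
R = (-2.8547066304)/3 = -0.9515688768
Gap between inputs: 1.196e-03; correction applied: −0.0003986189.

-0.951569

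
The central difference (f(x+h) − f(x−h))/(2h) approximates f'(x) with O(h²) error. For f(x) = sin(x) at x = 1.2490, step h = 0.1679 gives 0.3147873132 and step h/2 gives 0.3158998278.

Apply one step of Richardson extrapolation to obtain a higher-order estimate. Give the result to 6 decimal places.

0.316271

Method order is 2; weight 2^2 = 4.
4 × 0.3158998278 = 1.2635993112; 1.2635993112 − 0.3147873132 = 0.9488119980
Denominator 4 − 1 = 3.
Result: 0.3162706660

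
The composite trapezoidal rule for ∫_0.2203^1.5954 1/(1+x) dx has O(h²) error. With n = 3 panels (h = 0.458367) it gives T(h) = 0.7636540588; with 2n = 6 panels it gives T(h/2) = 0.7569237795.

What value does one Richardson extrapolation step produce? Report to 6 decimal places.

r = 2, so 2^r = 4.
Numerator 4 × A(h/2) − A(h) = 4 × 0.7569237795 − 0.7636540588 = 2.2640410592
Denominator 4 − 1 = 3.
R = 2.2640410592/3 = 0.7546803531

0.754680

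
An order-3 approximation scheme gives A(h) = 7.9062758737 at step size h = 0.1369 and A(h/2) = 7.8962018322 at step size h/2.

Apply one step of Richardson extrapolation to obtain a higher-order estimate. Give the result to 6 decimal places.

7.894763

Error is O(h^3); halving h shrinks it by 2^3 = 8.
8×7.8962018322 = 63.1696146576; subtract 7.9062758737 → 55.2633387839
55.2633387839 ÷ 7 = 7.8947626834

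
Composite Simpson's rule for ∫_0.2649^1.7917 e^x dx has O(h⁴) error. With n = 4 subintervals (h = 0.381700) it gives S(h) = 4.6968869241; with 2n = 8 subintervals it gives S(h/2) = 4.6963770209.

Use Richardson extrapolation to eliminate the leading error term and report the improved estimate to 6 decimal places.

Order 4 gives 2^r = 16 and 2^r − 1 = 15.
16 × 4.6963770209 − 4.6968869241 = 70.4451454103
Extrapolated: 70.4451454103 / 15 = 4.6963430274

4.696343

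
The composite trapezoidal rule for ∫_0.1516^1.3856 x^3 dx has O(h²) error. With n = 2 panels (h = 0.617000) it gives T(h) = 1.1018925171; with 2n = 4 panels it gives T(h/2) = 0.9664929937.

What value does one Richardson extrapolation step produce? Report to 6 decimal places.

The method has order 2: 2^2 = 4.
2^2·A(h/2) = 3.8659719748; minus A(h) gives 2.7640794577.
(4·0.9664929937 − 1.1018925171)/(4 − 1) = 0.9213598192
Correction |R − A(h/2)| = 4.513e-02; gap |A(h/2) − A(h)| = 1.354e-01.

0.921360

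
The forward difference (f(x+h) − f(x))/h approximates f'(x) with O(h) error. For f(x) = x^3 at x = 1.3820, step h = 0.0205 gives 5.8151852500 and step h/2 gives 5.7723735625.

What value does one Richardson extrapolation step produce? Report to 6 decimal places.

5.729562

Method order is 1; weight 2^1 = 2.
2^1·A(h/2) = 11.5447471250; minus A(h) gives 5.7295618750.
Divide by 2^1 − 1 = 1.
Result: 5.7295618750
Correction |R − A(h/2)| = 4.281e-02; gap |A(h/2) − A(h)| = 4.281e-02.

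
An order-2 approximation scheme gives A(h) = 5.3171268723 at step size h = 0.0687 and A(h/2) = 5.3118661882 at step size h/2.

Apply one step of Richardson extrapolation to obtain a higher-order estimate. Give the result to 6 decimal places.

Error is O(h^2); halving h shrinks it by 2^2 = 4.
4·5.3118661882 − 5.3171268723 = 15.9303378805
Denominator 4 − 1 = 3.
Extrapolated: 15.9303378805 / 3 = 5.3101126268
Shift from A(h/2): −0.0017535614.

5.310113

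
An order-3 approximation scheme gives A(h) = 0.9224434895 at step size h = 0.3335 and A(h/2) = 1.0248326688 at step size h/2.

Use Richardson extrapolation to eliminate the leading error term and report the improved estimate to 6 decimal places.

1.039460

r = 3: numerator weight 8, denominator 7.
Top: 8(1.0248326688) − (0.9224434895) = 7.2762178609
Divide by 2^3 − 1 = 7.
7.2762178609 ÷ 7 = 1.0394596944
Shift from A(h/2): +0.0146270256.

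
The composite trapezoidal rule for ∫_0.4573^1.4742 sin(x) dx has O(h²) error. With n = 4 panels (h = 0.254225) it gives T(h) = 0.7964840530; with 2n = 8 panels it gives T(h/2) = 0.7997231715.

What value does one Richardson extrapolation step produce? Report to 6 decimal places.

0.800803

r = 2, so 2^r = 4.
2^2×A(h/2) = 3.1988926860; minus A(h) gives 2.4024086330.
Denominator 4 − 1 = 3.
R = 2.4024086330/3 = 0.8008028777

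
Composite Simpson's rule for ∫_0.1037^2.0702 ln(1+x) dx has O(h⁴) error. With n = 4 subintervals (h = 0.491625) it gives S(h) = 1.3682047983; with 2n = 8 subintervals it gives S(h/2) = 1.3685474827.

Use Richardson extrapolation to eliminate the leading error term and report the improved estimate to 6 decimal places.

1.368570

Order 4 gives 2^r = 16 and 2^r − 1 = 15.
2^4*A(h/2) = 21.8967597232; minus A(h) gives 20.5285549249.
(16*1.3685474827 − 1.3682047983)/(16 − 1) = 1.3685703283
Correction |R − A(h/2)| = 2.285e-05; gap |A(h/2) − A(h)| = 3.427e-04.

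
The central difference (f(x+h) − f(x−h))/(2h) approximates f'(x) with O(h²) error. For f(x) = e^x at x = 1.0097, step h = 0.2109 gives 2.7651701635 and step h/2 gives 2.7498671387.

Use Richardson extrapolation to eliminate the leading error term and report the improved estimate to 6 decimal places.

2.744766

r = 2: numerator weight 4, denominator 3.
4·2.7498671387 = 10.9994685548; subtract 2.7651701635 → 8.2342983913
8.2342983913 ÷ 3 = 2.7447661304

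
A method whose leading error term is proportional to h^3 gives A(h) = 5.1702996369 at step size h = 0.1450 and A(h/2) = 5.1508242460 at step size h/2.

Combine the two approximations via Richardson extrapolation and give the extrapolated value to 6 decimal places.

r = 3: numerator weight 8, denominator 7.
Numerator 8×A(h/2) − A(h) = 8×5.1508242460 − 5.1702996369 = 36.0362943311
Extrapolated: 36.0362943311 / 7 = 5.1480420473
Shift from A(h/2): −0.0027821987.

5.148042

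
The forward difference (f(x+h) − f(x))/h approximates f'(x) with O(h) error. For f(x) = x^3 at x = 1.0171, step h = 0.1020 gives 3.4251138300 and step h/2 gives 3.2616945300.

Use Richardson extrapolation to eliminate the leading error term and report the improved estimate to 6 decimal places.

Leading term ∝ h^1; use weight 2 = 2^1.
A(h/2) − A(h) = 3.2616945300 − 3.4251138300 = -0.1634193000
Correction (A(h/2) − A(h))/(2 − 1) = (-0.1634193000)/1 = -0.1634193000
R = 3.2616945300 − 0.1634193000 = 3.0982752300

3.098275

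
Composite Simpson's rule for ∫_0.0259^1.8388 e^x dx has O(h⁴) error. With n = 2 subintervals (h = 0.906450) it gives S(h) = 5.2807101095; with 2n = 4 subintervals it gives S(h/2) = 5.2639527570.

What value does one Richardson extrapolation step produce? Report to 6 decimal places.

The method has order 4: 2^4 = 16.
Difference of the inputs: 5.2639527570 − 5.2807101095 = -0.0167573525
Divide by 2^4 − 1 = 15: (-0.0167573525)/15 = -0.0011171568
R = 5.2639527570 − 0.0011171568 = 5.2628356002
Gap between inputs: 1.676e-02; correction applied: −0.0011171568.

5.262836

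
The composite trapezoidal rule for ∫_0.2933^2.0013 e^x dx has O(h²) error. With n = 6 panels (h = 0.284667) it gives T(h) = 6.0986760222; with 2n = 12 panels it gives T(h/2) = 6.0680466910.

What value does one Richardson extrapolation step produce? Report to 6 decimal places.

6.057837

Order 2 gives 2^r = 4 and 2^r − 1 = 3.
Numerator 4×A(h/2) − A(h) = 4×6.0680466910 − 6.0986760222 = 18.1735107418
Denominator 4 − 1 = 3.
So the Richardson estimate is 6.0578369139.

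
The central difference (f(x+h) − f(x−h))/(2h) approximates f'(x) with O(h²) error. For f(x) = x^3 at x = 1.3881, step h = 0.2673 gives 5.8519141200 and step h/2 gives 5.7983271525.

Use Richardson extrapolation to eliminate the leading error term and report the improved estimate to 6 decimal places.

5.780465

Order 2 gives 2^r = 4 and 2^r − 1 = 3.
Weighted: 23.1933086100 − 5.8519141200 = 17.3413944900
17.3413944900 ÷ 3 = 5.7804648300
Correction |R − A(h/2)| = 1.786e-02; gap |A(h/2) − A(h)| = 5.359e-02.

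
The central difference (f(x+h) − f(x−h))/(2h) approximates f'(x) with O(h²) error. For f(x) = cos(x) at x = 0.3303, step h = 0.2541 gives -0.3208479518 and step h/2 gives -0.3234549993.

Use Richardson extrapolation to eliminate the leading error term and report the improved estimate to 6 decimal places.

-0.324324

Method order is 2; weight 2^2 = 4.
Weighted: (-1.2938199972) − (-0.3208479518) = -0.9729720454
Extrapolated: (-0.9729720454) / 3 = -0.3243240151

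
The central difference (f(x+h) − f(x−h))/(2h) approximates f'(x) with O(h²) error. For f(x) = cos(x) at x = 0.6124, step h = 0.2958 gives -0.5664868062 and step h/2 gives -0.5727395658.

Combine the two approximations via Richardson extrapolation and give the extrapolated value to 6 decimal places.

-0.574824

Error is O(h^2); halving h shrinks it by 2^2 = 4.
Top: 4(-0.5727395658) − (-0.5664868062) = -1.7244714570
Extrapolated: (-1.7244714570) / 3 = -0.5748238190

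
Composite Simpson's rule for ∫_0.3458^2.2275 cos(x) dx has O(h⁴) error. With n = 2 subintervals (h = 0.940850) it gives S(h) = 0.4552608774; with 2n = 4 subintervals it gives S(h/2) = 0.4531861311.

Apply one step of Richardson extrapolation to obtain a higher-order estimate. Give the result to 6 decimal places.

0.453048

r = 4, so 2^r = 16.
Top: 16(0.4531861311) − (0.4552608774) = 6.7957172202
Divide by 2^4 − 1 = 15.
So the Richardson estimate is 0.4530478147.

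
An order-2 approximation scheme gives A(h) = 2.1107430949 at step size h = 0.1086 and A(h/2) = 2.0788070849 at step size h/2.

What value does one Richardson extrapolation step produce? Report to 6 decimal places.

r = 2, so 2^r = 4.
2^2 × A(h/2) = 8.3152283396; minus A(h) gives 6.2044852447.
Divide by 2^2 − 1 = 3.
6.2044852447 ÷ 3 = 2.0681617482
Gap between inputs: 3.194e-02; correction applied: −0.0106453367.

2.068162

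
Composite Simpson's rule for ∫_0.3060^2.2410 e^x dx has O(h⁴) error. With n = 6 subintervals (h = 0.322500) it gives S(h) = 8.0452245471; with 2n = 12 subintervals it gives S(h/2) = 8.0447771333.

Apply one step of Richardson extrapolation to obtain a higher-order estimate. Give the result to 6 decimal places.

8.044747

r = 4, so 2^r = 16.
Top: 16(8.0447771333) − (8.0452245471) = 120.6712095857
Extrapolated: 120.6712095857 / 15 = 8.0447473057
Gap between inputs: 4.474e-04; correction applied: −0.0000298276.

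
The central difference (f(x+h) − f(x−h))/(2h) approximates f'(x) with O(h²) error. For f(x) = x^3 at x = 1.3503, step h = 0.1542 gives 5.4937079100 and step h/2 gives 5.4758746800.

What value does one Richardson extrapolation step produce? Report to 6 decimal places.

r = 2: numerator weight 4, denominator 3.
4×5.4758746800 − 5.4937079100 = 16.4097908100
Divide by 2^2 − 1 = 3.
R = 16.4097908100/3 = 5.4699302700
Correction |R − A(h/2)| = 5.944e-03; gap |A(h/2) − A(h)| = 1.783e-02.

5.469930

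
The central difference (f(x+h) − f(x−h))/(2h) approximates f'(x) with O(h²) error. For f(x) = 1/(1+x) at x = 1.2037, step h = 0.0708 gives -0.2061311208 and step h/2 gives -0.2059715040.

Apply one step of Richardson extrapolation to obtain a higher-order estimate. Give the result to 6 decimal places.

r = 2: numerator weight 4, denominator 3.
4×(-0.2059715040) − (-0.2061311208) = -0.6177548952
Denominator 4 − 1 = 3.
(-0.6177548952) ÷ 3 = -0.2059182984
Shift from A(h/2): +0.0000532056.

-0.205918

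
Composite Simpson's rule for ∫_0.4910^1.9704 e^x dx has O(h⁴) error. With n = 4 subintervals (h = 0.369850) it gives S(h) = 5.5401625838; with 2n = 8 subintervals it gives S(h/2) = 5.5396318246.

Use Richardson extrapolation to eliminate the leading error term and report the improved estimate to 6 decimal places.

The method has order 4: 2^4 = 16.
16*5.5396318246 = 88.6341091936; 88.6341091936 − 5.5401625838 = 83.0939466098
Divide by 2^4 − 1 = 15.
Result: 5.5395964407
Shift from A(h/2): −0.0000353839.

5.539596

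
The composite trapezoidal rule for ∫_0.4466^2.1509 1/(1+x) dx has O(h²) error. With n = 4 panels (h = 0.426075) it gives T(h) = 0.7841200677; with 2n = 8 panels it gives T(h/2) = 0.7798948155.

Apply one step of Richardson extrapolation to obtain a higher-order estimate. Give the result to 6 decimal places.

0.778486

r = 2, so 2^r = 4.
Weighted: 3.1195792620 − 0.7841200677 = 2.3354591943
Denominator 4 − 1 = 3.
Result: 0.7784863981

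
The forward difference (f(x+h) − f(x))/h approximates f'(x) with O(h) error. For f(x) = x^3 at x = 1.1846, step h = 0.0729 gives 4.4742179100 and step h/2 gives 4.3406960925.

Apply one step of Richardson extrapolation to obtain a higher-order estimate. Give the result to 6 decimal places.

4.207174

Method order is 1; weight 2^1 = 2.
Top: 2(4.3406960925) − (4.4742179100) = 4.2071742750
Denominator 2 − 1 = 1.
R = 4.2071742750/1 = 4.2071742750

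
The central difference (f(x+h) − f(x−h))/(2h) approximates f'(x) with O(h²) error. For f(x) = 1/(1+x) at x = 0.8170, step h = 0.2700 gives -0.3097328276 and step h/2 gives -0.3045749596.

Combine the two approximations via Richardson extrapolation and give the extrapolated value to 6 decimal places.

-0.302856

Order 2 gives 2^r = 4 and 2^r − 1 = 3.
Numerator 4*A(h/2) − A(h) = 4*(-0.3045749596) − (-0.3097328276) = -0.9085670108
Extrapolated: (-0.9085670108) / 3 = -0.3028556703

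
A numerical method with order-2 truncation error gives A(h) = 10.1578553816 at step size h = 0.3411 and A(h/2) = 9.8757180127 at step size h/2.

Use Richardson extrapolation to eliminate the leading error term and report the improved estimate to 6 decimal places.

9.781672

The method has order 2: 2^2 = 4.
Difference of the inputs: 9.8757180127 − 10.1578553816 = -0.2821373689
Divide by 2^2 − 1 = 3: (-0.2821373689)/3 = -0.0940457896
R = 9.8757180127 − 0.0940457896 = 9.7816722231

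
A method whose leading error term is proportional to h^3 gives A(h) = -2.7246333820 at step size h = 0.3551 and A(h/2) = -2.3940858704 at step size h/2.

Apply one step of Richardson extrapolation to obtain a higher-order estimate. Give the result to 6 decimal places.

Error is O(h^3); halving h shrinks it by 2^3 = 8.
2^3×A(h/2) = -19.1526869632; minus A(h) gives -16.4280535812.
(8×(-2.3940858704) − (-2.7246333820))/(8 − 1) = -2.3468647973

-2.346865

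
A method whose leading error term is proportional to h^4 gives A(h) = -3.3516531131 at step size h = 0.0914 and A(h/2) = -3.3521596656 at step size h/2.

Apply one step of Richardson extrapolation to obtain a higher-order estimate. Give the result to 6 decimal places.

-3.352193

Method order is 4; weight 2^4 = 16.
2^4×A(h/2) = -53.6345546496; minus A(h) gives -50.2829015365.
(16×(-3.3521596656) − (-3.3516531131))/(16 − 1) = -3.3521934358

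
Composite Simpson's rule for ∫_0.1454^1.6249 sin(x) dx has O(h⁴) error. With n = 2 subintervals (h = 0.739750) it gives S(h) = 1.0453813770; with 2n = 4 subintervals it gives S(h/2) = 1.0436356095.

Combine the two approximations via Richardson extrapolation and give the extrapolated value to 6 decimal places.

1.043519

r = 4: numerator weight 16, denominator 15.
2^4×A(h/2) = 16.6981697520; minus A(h) gives 15.6527883750.
Denominator 16 − 1 = 15.
15.6527883750 ÷ 15 = 1.0435192250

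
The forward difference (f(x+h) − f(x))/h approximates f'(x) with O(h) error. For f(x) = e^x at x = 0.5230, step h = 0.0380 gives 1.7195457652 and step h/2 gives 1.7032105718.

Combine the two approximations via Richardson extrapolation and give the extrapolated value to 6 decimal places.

1.686875

Leading term ∝ h^1; use weight 2 = 2^1.
2*1.7032105718 − 1.7195457652 = 1.6868753784
1.6868753784 ÷ 1 = 1.6868753784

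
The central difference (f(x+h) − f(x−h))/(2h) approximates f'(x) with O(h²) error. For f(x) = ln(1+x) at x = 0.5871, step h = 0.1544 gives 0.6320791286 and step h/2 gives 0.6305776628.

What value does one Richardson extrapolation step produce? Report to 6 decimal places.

0.630077

Method order is 2; weight 2^2 = 4.
Difference of the inputs: 0.6305776628 − 0.6320791286 = -0.0015014658
Correction (A(h/2) − A(h))/(4 − 1) = (-0.0015014658)/3 = -0.0005004886
R = A(h/2) + (A(h/2) − A(h))/3 = 0.6305776628 − 0.0005004886 = 0.6300771742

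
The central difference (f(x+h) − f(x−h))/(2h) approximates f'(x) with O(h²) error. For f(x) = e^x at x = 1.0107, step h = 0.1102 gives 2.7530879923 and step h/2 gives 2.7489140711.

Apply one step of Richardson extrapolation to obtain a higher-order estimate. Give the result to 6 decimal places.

2.747523

Leading term ∝ h^2; use weight 4 = 2^2.
4×2.7489140711 = 10.9956562844; 10.9956562844 − 2.7530879923 = 8.2425682921
Denominator 4 − 1 = 3.
8.2425682921 ÷ 3 = 2.7475227640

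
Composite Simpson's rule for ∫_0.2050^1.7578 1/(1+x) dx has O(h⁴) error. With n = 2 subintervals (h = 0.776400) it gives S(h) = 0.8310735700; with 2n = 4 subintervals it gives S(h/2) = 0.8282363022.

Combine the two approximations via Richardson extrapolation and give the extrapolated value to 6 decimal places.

With r = 4 the leading error scales as h^4, so the weight is 2^4 = 16.
16·0.8282363022 − 0.8310735700 = 12.4207072652
Divide by 2^4 − 1 = 15.
(16·0.8282363022 − 0.8310735700)/(16 − 1) = 0.8280471510
Correction |R − A(h/2)| = 1.892e-04; gap |A(h/2) − A(h)| = 2.837e-03.

0.828047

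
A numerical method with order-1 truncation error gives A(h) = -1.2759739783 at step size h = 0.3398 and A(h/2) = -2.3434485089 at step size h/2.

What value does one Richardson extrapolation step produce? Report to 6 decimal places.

Error is O(h^1); halving h shrinks it by 2^1 = 2.
2×(-2.3434485089) = -4.6868970178; subtract (-1.2759739783) → -3.4109230395
R = (-3.4109230395)/1 = -3.4109230395
Gap between inputs: 1.067e+00; correction applied: −1.0674745306.

-3.410923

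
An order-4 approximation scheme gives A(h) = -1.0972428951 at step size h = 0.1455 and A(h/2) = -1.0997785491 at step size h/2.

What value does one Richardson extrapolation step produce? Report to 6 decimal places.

-1.099948

Leading term ∝ h^4; use weight 16 = 2^4.
Numerator 16*A(h/2) − A(h) = 16*(-1.0997785491) − (-1.0972428951) = -16.4992138905
Extrapolated: (-16.4992138905) / 15 = -1.0999475927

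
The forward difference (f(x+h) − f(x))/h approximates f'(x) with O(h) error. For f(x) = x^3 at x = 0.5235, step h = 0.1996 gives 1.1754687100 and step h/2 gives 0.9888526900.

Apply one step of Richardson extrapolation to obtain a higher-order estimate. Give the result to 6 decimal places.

0.802237

The method has order 1: 2^1 = 2.
2*0.9888526900 − 1.1754687100 = 0.8022366700
R = 0.8022366700/1 = 0.8022366700
Correction |R − A(h/2)| = 1.866e-01; gap |A(h/2) − A(h)| = 1.866e-01.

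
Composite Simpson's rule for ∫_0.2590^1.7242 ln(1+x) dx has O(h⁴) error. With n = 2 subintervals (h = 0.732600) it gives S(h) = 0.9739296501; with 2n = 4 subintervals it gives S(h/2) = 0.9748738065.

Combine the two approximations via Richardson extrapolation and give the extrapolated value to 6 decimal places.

Leading term ∝ h^4; use weight 16 = 2^4.
16 × 0.9748738065 = 15.5979809040; subtract 0.9739296501 → 14.6240512539
(16 × 0.9748738065 − 0.9739296501)/(16 − 1) = 0.9749367503
Correction |R − A(h/2)| = 6.294e-05; gap |A(h/2) − A(h)| = 9.442e-04.

0.974937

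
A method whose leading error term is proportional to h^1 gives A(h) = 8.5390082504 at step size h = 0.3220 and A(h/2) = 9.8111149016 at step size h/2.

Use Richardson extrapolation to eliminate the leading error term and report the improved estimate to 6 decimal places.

Order 1 gives 2^r = 2 and 2^r − 1 = 1.
Weighted: 19.6222298032 − 8.5390082504 = 11.0832215528
11.0832215528 ÷ 1 = 11.0832215528
Shift from A(h/2): +1.2721066512.

11.083222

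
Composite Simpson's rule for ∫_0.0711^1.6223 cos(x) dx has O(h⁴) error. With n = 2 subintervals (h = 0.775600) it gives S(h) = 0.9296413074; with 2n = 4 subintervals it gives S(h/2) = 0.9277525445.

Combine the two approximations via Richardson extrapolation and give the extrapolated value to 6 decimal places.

0.927627

Method order is 4; weight 2^4 = 16.
16×0.9277525445 = 14.8440407120; subtract 0.9296413074 → 13.9143994046
Divide by 2^4 − 1 = 15.
Result: 0.9276266270
Shift from A(h/2): −0.0001259175.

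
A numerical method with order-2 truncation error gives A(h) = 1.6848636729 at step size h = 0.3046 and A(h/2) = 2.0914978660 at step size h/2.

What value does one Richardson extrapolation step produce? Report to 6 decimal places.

The method has order 2: 2^2 = 4.
4×2.0914978660 − 1.6848636729 = 6.6811277911
6.6811277911 ÷ 3 = 2.2270425970

2.227043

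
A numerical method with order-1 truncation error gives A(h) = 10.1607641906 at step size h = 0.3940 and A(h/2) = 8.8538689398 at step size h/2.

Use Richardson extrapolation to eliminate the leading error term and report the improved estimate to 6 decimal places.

7.546974

Error is O(h^1); halving h shrinks it by 2^1 = 2.
2*8.8538689398 = 17.7077378796; 17.7077378796 − 10.1607641906 = 7.5469736890
(2*8.8538689398 − 10.1607641906)/(2 − 1) = 7.5469736890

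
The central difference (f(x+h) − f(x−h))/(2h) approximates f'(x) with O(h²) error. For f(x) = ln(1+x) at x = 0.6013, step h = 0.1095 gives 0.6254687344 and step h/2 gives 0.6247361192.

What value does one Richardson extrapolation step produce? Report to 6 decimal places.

With r = 2 the leading error scales as h^2, so the weight is 2^2 = 4.
4*0.6247361192 − 0.6254687344 = 1.8734757424
R = 1.8734757424/3 = 0.6244919141

0.624492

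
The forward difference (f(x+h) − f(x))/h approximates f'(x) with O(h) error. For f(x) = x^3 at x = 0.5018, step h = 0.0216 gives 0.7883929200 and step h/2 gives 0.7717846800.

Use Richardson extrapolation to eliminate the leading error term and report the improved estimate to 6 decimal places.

0.755176

Error is O(h^1); halving h shrinks it by 2^1 = 2.
2*0.7717846800 = 1.5435693600; subtract 0.7883929200 → 0.7551764400
Extrapolated: 0.7551764400 / 1 = 0.7551764400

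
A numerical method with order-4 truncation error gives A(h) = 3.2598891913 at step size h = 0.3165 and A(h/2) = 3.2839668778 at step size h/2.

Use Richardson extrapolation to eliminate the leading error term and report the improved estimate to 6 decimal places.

3.285572

Leading term ∝ h^4; use weight 16 = 2^4.
Top: 16(3.2839668778) − (3.2598891913) = 49.2835808535
Divide by 2^4 − 1 = 15.
Extrapolated: 49.2835808535 / 15 = 3.2855720569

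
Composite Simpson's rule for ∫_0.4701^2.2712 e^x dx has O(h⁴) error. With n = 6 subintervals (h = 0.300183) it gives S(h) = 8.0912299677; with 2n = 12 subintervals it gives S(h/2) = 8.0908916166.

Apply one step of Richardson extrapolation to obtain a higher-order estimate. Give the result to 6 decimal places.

The method has order 4: 2^4 = 16.
Weighted: 129.4542658656 − 8.0912299677 = 121.3630358979
Extrapolated: 121.3630358979 / 15 = 8.0908690599

8.090869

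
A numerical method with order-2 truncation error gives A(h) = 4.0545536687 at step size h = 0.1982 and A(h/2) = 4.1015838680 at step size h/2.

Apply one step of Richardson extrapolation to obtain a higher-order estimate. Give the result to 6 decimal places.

Error is O(h^2); halving h shrinks it by 2^2 = 4.
4*4.1015838680 = 16.4063354720; subtract 4.0545536687 → 12.3517818033
Denominator 4 − 1 = 3.
R = 12.3517818033/3 = 4.1172606011

4.117261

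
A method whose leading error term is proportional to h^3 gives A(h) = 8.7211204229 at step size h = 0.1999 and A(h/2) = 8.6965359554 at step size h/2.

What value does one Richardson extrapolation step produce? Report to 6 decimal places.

8.693024

Error is O(h^3); halving h shrinks it by 2^3 = 8.
8 × 8.6965359554 = 69.5722876432; subtract 8.7211204229 → 60.8511672203
Extrapolated: 60.8511672203 / 7 = 8.6930238886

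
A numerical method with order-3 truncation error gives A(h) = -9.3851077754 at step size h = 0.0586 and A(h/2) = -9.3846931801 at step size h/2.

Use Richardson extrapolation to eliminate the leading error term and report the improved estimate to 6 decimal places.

r = 3: numerator weight 8, denominator 7.
A(h/2) − A(h) = -9.3846931801 − (-9.3851077754) = 0.0004145953
Correction (A(h/2) − A(h))/(8 − 1) = 0.0004145953/7 = 0.0000592279
R = A(h/2) + (A(h/2) − A(h))/7 = -9.3846931801 + 0.0000592279 = -9.3846339522

-9.384634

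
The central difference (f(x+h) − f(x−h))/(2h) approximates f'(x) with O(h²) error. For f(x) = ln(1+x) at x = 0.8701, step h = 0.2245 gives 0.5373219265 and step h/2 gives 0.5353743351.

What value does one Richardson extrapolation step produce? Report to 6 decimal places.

0.534725

The method has order 2: 2^2 = 4.
Weighted: 2.1414973404 − 0.5373219265 = 1.6041754139
1.6041754139 ÷ 3 = 0.5347251380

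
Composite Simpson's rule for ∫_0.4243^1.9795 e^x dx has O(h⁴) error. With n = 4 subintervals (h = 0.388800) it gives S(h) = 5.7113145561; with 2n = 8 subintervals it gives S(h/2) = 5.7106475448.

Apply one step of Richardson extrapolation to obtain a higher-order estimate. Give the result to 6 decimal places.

The method has order 4: 2^4 = 16.
16×5.7106475448 − 5.7113145561 = 85.6590461607
R = 85.6590461607/15 = 5.7106030774
Gap between inputs: 6.670e-04; correction applied: −0.0000444674.

5.710603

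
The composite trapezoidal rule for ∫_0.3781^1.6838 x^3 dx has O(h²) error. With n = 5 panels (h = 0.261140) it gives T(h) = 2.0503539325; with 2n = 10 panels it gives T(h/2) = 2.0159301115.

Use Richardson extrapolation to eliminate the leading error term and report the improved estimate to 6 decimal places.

2.004456

Method order is 2; weight 2^2 = 4.
4×2.0159301115 = 8.0637204460; 8.0637204460 − 2.0503539325 = 6.0133665135
Divide by 2^2 − 1 = 3.
R = 6.0133665135/3 = 2.0044555045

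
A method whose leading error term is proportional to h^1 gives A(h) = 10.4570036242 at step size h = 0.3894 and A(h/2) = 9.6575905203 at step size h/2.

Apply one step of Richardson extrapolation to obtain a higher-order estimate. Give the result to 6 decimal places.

8.858177

With r = 1 the leading error scales as h^1, so the weight is 2^1 = 2.
Top: 2(9.6575905203) − (10.4570036242) = 8.8581774164
R = 8.8581774164/1 = 8.8581774164
Gap between inputs: 7.994e-01; correction applied: −0.7994131039.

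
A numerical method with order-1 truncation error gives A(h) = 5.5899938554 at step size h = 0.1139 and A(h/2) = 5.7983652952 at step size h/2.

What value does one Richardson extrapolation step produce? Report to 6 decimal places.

6.006737

r = 1, so 2^r = 2.
2·5.7983652952 − 5.5899938554 = 6.0067367350
Extrapolated: 6.0067367350 / 1 = 6.0067367350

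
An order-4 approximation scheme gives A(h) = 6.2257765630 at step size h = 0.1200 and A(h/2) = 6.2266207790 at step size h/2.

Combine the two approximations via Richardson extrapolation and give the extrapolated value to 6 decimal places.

6.226677

Error is O(h^4); halving h shrinks it by 2^4 = 16.
Weighted: 99.6259324640 − 6.2257765630 = 93.4001559010
93.4001559010 ÷ 15 = 6.2266770601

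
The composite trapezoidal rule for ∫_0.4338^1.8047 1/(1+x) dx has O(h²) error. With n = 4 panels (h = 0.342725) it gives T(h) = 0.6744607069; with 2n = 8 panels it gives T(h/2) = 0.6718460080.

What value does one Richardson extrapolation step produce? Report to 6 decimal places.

r = 2, so 2^r = 4.
Weighted: 2.6873840320 − 0.6744607069 = 2.0129233251
Extrapolated: 2.0129233251 / 3 = 0.6709744417
Shift from A(h/2): −0.0008715663.

0.670974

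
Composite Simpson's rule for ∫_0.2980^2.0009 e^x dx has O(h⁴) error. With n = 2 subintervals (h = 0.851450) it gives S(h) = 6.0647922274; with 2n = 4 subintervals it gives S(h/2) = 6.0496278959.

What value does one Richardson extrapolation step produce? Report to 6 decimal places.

Order 4 gives 2^r = 16 and 2^r − 1 = 15.
16·6.0496278959 = 96.7940463344; 96.7940463344 − 6.0647922274 = 90.7292541070
Extrapolated: 90.7292541070 / 15 = 6.0486169405

6.048617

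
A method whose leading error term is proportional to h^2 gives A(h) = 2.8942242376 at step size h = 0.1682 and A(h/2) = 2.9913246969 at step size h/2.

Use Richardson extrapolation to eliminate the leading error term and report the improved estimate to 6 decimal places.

3.023692

Order 2 gives 2^r = 4 and 2^r − 1 = 3.
Difference of the inputs: 2.9913246969 − 2.8942242376 = 0.0971004593
Correction (A(h/2) − A(h))/(4 − 1) = 0.0971004593/3 = 0.0323668198
R = A(h/2) + (A(h/2) − A(h))/3 = 2.9913246969 + 0.0323668198 = 3.0236915167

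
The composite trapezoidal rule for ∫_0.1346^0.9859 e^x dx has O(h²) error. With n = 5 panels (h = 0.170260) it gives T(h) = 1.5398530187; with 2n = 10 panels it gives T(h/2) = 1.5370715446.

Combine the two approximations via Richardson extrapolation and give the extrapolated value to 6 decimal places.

Order 2 gives 2^r = 4 and 2^r − 1 = 3.
2^2×A(h/2) = 6.1482861784; minus A(h) gives 4.6084331597.
4.6084331597 ÷ 3 = 1.5361443866

1.536144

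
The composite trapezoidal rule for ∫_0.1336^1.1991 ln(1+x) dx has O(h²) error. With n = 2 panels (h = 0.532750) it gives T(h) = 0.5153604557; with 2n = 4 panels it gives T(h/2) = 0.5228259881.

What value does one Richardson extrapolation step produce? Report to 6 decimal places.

r = 2: numerator weight 4, denominator 3.
2^2 × A(h/2) = 2.0913039524; minus A(h) gives 1.5759434967.
(4 × 0.5228259881 − 0.5153604557)/(4 − 1) = 0.5253144989

0.525314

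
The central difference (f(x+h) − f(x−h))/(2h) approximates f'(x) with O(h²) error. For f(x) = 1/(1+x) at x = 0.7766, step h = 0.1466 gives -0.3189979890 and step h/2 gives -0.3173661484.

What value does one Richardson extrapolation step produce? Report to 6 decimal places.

r = 2: numerator weight 4, denominator 3.
Difference of the inputs: -0.3173661484 − (-0.3189979890) = 0.0016318406
Correction (A(h/2) − A(h))/(4 − 1) = 0.0016318406/3 = 0.0005439469
R = -0.3173661484 + 0.0005439469 = -0.3168222015
Gap between inputs: 1.632e-03; correction applied: +0.0005439469.

-0.316822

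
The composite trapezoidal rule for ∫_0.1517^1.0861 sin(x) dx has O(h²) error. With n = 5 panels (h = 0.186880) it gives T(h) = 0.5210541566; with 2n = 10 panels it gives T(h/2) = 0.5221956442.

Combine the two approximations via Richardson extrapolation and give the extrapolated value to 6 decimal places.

0.522576

The method has order 2: 2^2 = 4.
Difference of the inputs: 0.5221956442 − 0.5210541566 = 0.0011414876
Correction (A(h/2) − A(h))/(4 − 1) = 0.0011414876/3 = 0.0003804959
R = 0.5221956442 + 0.0003804959 = 0.5225761401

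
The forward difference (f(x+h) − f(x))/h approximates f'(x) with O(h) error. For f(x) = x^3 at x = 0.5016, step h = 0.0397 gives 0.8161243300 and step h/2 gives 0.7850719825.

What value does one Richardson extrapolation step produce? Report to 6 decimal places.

0.754020

With r = 1 the leading error scales as h^1, so the weight is 2^1 = 2.
Weighted: 1.5701439650 − 0.8161243300 = 0.7540196350
Denominator 2 − 1 = 1.
Extrapolated: 0.7540196350 / 1 = 0.7540196350
Correction |R − A(h/2)| = 3.105e-02; gap |A(h/2) − A(h)| = 3.105e-02.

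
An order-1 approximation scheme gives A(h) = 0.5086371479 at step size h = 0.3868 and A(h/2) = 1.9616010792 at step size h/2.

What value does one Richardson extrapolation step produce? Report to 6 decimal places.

3.414565

Order 1 gives 2^r = 2 and 2^r − 1 = 1.
Top: 2(1.9616010792) − (0.5086371479) = 3.4145650105
Denominator 2 − 1 = 1.
R = 3.4145650105/1 = 3.4145650105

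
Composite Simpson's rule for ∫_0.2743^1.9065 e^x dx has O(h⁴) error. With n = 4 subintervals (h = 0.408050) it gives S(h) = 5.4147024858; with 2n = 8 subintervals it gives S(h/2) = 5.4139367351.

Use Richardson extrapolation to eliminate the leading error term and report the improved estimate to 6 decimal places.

r = 4: numerator weight 16, denominator 15.
Weighted: 86.6229877616 − 5.4147024858 = 81.2082852758
(16 × 5.4139367351 − 5.4147024858)/(16 − 1) = 5.4138856851

5.413886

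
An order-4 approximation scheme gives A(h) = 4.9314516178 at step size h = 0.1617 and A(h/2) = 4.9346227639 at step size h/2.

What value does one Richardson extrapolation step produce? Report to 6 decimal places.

With r = 4 the leading error scales as h^4, so the weight is 2^4 = 16.
16*4.9346227639 − 4.9314516178 = 74.0225126046
R = 74.0225126046/15 = 4.9348341736
Correction |R − A(h/2)| = 2.114e-04; gap |A(h/2) − A(h)| = 3.171e-03.

4.934834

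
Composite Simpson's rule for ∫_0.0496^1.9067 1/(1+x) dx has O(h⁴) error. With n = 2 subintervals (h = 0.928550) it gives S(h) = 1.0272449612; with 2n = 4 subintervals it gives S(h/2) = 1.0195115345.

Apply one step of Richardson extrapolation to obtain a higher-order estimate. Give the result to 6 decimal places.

1.018996

Method order is 4; weight 2^4 = 16.
Top: 16(1.0195115345) − (1.0272449612) = 15.2849395908
Divide by 2^4 − 1 = 15.
Extrapolated: 15.2849395908 / 15 = 1.0189959727
Shift from A(h/2): −0.0005155618.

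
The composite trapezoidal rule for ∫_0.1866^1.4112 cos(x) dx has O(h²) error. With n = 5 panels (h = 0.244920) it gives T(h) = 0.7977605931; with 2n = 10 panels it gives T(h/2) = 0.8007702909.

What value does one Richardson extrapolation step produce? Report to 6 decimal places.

r = 2, so 2^r = 4.
Weighted: 3.2030811636 − 0.7977605931 = 2.4053205705
2.4053205705 ÷ 3 = 0.8017735235

0.801774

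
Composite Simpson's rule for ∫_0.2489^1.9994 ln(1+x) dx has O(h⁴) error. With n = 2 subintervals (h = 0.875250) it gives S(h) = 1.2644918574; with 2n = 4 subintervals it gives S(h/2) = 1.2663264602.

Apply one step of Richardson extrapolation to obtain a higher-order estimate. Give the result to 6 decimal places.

Error is O(h^4); halving h shrinks it by 2^4 = 16.
Top: 16(1.2663264602) − (1.2644918574) = 18.9967315058
Denominator 16 − 1 = 15.
Result: 1.2664487671
Gap between inputs: 1.835e-03; correction applied: +0.0001223069.

1.266449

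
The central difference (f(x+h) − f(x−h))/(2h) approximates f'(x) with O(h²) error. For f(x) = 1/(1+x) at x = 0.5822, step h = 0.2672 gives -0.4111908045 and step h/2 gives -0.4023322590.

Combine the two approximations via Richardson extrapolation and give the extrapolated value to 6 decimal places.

-0.399379

r = 2, so 2^r = 4.
4*(-0.4023322590) = -1.6093290360; subtract (-0.4111908045) → -1.1981382315
R = (-1.1981382315)/3 = -0.3993794105
Gap between inputs: 8.859e-03; correction applied: +0.0029528485.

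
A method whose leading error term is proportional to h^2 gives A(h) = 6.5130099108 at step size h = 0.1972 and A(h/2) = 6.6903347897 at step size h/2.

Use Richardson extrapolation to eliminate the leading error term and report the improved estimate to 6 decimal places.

With r = 2 the leading error scales as h^2, so the weight is 2^2 = 4.
4·6.6903347897 = 26.7613391588; subtract 6.5130099108 → 20.2483292480
20.2483292480 ÷ 3 = 6.7494430827
Gap between inputs: 1.773e-01; correction applied: +0.0591082930.

6.749443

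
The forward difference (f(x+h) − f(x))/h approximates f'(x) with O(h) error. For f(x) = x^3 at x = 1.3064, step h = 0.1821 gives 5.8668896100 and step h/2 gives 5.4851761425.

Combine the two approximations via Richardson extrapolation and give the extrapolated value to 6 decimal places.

5.103463

With r = 1 the leading error scales as h^1, so the weight is 2^1 = 2.
Numerator 2×A(h/2) − A(h) = 2×5.4851761425 − 5.8668896100 = 5.1034626750
Divide by 2^1 − 1 = 1.
5.1034626750 ÷ 1 = 5.1034626750
Shift from A(h/2): −0.3817134675.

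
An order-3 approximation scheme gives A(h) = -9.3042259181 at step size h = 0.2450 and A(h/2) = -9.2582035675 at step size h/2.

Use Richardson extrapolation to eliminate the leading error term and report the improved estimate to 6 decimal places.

-9.251629

r = 3, so 2^r = 8.
2^3 × A(h/2) = -74.0656285400; minus A(h) gives -64.7614026219.
(-64.7614026219) ÷ 7 = -9.2516289460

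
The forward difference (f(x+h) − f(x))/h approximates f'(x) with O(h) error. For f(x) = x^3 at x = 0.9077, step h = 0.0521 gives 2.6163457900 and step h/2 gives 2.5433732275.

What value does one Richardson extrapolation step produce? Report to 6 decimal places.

r = 1, so 2^r = 2.
Top: 2(2.5433732275) − (2.6163457900) = 2.4704006650
Divide by 2^1 − 1 = 1.
Result: 2.4704006650
Gap between inputs: 7.297e-02; correction applied: −0.0729725625.

2.470401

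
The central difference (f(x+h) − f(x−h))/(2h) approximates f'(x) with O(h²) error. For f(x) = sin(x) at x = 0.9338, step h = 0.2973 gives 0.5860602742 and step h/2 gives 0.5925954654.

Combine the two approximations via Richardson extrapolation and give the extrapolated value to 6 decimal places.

The method has order 2: 2^2 = 4.
A(h/2) − A(h) = 0.5925954654 − 0.5860602742 = 0.0065351912
Correction (A(h/2) − A(h))/(4 − 1) = 0.0065351912/3 = 0.0021783971
R = A(h/2) + (A(h/2) − A(h))/3 = 0.5925954654 + 0.0021783971 = 0.5947738625
Gap between inputs: 6.535e-03; correction applied: +0.0021783971.

0.594774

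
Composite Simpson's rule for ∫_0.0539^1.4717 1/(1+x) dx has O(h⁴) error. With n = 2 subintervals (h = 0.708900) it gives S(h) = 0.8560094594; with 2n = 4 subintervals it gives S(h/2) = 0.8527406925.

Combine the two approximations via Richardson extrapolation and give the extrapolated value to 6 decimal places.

Order 4 gives 2^r = 16 and 2^r − 1 = 15.
2^4·A(h/2) = 13.6438510800; minus A(h) gives 12.7878416206.
(16·0.8527406925 − 0.8560094594)/(16 − 1) = 0.8525227747

0.852523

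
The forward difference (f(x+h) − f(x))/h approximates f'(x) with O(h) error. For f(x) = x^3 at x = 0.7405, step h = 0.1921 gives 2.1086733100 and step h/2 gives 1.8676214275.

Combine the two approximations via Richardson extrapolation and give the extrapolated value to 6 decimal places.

1.626570

Error is O(h^1); halving h shrinks it by 2^1 = 2.
2 × 1.8676214275 = 3.7352428550; 3.7352428550 − 2.1086733100 = 1.6265695450
Denominator 2 − 1 = 1.
Extrapolated: 1.6265695450 / 1 = 1.6265695450
Gap between inputs: 2.411e-01; correction applied: −0.2410518825.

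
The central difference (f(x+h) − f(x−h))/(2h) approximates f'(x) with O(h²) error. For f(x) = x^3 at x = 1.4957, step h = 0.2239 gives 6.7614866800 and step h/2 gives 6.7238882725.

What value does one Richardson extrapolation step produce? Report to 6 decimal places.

With r = 2 the leading error scales as h^2, so the weight is 2^2 = 4.
2^2*A(h/2) = 26.8955530900; minus A(h) gives 20.1340664100.
Divide by 2^2 − 1 = 3.
Result: 6.7113554700

6.711355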